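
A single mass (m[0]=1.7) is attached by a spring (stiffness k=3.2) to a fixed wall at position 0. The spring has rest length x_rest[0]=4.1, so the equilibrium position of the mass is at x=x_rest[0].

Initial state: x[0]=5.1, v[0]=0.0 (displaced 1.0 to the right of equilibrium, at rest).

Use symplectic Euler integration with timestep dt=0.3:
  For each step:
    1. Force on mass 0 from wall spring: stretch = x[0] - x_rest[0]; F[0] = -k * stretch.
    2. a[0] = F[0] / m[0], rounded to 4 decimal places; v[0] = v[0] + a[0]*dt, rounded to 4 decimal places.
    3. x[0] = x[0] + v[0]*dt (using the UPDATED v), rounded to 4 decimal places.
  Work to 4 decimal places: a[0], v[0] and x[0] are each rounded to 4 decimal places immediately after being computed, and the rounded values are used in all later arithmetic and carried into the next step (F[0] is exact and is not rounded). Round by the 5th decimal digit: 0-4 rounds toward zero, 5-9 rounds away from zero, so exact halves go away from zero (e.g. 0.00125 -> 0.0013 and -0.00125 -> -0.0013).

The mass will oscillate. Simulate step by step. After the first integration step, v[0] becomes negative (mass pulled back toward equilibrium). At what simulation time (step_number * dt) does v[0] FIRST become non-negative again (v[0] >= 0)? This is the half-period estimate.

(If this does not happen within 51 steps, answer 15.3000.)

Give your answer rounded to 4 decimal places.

Step 0: x=[5.1000] v=[0.0000]
Step 1: x=[4.9306] v=[-0.5647]
Step 2: x=[4.6205] v=[-1.0338]
Step 3: x=[4.2222] v=[-1.3277]
Step 4: x=[3.8032] v=[-1.3967]
Step 5: x=[3.4345] v=[-1.2291]
Step 6: x=[3.1785] v=[-0.8533]
Step 7: x=[3.0786] v=[-0.3329]
Step 8: x=[3.1518] v=[0.2439]
First v>=0 after going negative at step 8, time=2.4000

Answer: 2.4000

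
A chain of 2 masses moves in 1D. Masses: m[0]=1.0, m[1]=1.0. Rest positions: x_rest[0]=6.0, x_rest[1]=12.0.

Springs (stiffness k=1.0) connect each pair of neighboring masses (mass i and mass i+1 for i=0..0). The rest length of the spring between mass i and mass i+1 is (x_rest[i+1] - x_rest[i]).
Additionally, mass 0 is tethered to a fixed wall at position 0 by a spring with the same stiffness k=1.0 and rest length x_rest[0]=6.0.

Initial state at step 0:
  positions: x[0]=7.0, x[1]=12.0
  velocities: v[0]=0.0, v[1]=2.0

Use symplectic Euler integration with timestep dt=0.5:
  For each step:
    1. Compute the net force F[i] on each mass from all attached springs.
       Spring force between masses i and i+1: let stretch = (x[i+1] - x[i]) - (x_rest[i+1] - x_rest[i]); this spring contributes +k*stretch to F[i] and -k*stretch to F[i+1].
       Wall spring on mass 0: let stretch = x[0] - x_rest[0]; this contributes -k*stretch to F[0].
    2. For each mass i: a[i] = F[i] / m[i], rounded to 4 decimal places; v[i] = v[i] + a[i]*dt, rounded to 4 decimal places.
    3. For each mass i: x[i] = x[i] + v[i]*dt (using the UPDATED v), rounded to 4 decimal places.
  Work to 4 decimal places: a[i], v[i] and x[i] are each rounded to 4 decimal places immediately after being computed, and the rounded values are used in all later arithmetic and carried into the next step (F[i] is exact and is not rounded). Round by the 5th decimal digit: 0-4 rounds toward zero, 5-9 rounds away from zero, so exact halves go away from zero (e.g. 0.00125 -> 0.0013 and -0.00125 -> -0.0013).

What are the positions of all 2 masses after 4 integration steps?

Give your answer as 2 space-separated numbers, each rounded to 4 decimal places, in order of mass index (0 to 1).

Answer: 6.8985 14.6524

Derivation:
Step 0: x=[7.0000 12.0000] v=[0.0000 2.0000]
Step 1: x=[6.5000 13.2500] v=[-1.0000 2.5000]
Step 2: x=[6.0625 14.3125] v=[-0.8750 2.1250]
Step 3: x=[6.1719 14.8125] v=[0.2188 1.0000]
Step 4: x=[6.8985 14.6524] v=[1.4532 -0.3203]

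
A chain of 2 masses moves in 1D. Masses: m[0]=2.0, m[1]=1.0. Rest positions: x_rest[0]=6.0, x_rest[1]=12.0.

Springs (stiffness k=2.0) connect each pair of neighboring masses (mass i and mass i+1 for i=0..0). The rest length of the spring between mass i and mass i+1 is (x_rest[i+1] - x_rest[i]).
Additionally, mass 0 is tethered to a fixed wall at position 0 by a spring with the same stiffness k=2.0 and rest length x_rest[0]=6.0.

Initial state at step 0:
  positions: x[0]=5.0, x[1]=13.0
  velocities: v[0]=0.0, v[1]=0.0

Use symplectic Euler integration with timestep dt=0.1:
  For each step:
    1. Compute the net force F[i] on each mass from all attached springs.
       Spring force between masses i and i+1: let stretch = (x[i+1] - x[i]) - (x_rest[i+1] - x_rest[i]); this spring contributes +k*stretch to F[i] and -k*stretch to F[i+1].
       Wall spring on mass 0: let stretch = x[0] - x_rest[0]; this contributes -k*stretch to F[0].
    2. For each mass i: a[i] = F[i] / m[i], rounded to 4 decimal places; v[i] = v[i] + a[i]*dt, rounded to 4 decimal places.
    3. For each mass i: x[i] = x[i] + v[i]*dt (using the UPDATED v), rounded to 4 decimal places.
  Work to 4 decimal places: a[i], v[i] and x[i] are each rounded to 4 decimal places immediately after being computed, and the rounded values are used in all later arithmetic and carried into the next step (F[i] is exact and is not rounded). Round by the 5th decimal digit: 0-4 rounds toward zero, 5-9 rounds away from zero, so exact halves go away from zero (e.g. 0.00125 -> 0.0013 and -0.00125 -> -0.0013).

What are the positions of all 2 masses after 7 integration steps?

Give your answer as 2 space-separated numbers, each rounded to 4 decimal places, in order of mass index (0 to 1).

Answer: 5.7210 12.0466

Derivation:
Step 0: x=[5.0000 13.0000] v=[0.0000 0.0000]
Step 1: x=[5.0300 12.9600] v=[0.3000 -0.4000]
Step 2: x=[5.0890 12.8814] v=[0.5900 -0.7860]
Step 3: x=[5.1750 12.7670] v=[0.8603 -1.1445]
Step 4: x=[5.2852 12.6207] v=[1.1020 -1.4629]
Step 5: x=[5.4159 12.4477] v=[1.3070 -1.7300]
Step 6: x=[5.5628 12.2541] v=[1.4686 -1.9364]
Step 7: x=[5.7210 12.0466] v=[1.5815 -2.0747]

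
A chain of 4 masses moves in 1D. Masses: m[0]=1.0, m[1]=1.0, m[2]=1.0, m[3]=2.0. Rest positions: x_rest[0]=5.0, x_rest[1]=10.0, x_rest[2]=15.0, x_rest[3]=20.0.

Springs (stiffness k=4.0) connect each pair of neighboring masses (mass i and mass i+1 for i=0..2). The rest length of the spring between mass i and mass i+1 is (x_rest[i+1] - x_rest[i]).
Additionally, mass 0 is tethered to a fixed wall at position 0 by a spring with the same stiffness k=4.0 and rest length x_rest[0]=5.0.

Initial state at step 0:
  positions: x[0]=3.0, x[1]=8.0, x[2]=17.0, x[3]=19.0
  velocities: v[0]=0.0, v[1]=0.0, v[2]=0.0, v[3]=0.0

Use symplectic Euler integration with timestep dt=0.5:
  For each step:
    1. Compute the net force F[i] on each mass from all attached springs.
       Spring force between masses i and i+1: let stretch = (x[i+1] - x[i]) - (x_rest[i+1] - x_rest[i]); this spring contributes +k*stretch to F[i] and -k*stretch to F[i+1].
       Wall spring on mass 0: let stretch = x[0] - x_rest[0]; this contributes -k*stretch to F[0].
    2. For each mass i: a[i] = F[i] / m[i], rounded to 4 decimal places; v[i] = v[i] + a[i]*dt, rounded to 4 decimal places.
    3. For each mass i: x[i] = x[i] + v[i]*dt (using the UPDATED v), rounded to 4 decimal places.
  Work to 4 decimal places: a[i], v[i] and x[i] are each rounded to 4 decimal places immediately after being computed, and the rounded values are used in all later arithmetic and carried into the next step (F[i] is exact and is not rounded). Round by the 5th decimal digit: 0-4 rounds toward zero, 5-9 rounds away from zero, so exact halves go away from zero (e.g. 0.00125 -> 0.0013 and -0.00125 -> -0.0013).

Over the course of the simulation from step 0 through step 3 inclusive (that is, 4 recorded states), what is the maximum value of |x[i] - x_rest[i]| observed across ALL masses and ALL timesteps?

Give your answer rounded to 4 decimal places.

Step 0: x=[3.0000 8.0000 17.0000 19.0000] v=[0.0000 0.0000 0.0000 0.0000]
Step 1: x=[5.0000 12.0000 10.0000 20.5000] v=[4.0000 8.0000 -14.0000 3.0000]
Step 2: x=[9.0000 7.0000 15.5000 19.2500] v=[8.0000 -10.0000 11.0000 -2.5000]
Step 3: x=[2.0000 12.5000 16.2500 18.6250] v=[-14.0000 11.0000 1.5000 -1.2500]
Max displacement = 5.0000

Answer: 5.0000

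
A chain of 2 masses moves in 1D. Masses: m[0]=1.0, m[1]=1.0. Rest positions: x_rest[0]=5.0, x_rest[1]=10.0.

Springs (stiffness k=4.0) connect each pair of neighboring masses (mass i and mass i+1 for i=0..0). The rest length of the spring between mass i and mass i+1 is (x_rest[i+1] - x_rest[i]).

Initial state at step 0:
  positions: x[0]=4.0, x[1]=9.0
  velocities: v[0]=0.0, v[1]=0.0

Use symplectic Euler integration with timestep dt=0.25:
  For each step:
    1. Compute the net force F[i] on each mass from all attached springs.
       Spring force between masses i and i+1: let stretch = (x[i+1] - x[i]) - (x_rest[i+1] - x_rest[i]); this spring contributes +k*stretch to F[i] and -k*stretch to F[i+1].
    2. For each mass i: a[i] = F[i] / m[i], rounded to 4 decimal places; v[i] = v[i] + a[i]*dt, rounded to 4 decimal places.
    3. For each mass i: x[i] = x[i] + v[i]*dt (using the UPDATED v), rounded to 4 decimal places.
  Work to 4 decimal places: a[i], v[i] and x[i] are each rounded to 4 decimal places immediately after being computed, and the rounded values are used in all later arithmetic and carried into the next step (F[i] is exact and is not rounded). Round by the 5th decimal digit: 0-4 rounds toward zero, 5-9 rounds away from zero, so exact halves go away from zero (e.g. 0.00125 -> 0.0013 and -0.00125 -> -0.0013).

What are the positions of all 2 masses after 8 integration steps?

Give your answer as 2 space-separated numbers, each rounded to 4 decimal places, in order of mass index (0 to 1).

Answer: 4.0000 9.0000

Derivation:
Step 0: x=[4.0000 9.0000] v=[0.0000 0.0000]
Step 1: x=[4.0000 9.0000] v=[0.0000 0.0000]
Step 2: x=[4.0000 9.0000] v=[0.0000 0.0000]
Step 3: x=[4.0000 9.0000] v=[0.0000 0.0000]
Step 4: x=[4.0000 9.0000] v=[0.0000 0.0000]
Step 5: x=[4.0000 9.0000] v=[0.0000 0.0000]
Step 6: x=[4.0000 9.0000] v=[0.0000 0.0000]
Step 7: x=[4.0000 9.0000] v=[0.0000 0.0000]
Step 8: x=[4.0000 9.0000] v=[0.0000 0.0000]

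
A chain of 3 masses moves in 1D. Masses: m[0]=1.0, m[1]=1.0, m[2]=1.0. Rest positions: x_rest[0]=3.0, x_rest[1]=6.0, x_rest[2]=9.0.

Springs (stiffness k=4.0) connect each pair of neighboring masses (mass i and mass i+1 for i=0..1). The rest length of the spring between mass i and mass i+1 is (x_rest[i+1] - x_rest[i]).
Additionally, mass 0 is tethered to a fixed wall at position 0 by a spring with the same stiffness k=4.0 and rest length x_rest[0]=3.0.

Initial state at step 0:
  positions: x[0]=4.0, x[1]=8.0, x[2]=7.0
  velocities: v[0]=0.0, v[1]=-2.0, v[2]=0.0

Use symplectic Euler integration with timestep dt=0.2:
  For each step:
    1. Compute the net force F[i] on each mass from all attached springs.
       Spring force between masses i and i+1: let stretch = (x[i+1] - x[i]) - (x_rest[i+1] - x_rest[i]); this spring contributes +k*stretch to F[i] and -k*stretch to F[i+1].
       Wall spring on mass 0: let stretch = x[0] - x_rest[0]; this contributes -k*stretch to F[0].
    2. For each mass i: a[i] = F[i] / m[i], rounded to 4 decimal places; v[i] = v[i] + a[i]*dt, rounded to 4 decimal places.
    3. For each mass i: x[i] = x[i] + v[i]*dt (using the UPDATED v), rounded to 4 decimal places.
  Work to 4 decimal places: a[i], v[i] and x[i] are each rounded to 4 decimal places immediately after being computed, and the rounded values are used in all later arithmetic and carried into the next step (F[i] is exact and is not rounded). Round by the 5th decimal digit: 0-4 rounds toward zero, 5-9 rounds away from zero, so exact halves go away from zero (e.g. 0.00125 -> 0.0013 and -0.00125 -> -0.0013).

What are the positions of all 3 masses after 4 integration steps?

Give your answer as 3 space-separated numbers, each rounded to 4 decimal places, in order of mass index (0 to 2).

Answer: 2.2920 3.6001 10.0904

Derivation:
Step 0: x=[4.0000 8.0000 7.0000] v=[0.0000 -2.0000 0.0000]
Step 1: x=[4.0000 6.8000 7.6400] v=[0.0000 -6.0000 3.2000]
Step 2: x=[3.8080 5.2864 8.6256] v=[-0.9600 -7.5680 4.9280]
Step 3: x=[3.2433 4.0705 9.5569] v=[-2.8237 -6.0794 4.6566]
Step 4: x=[2.2920 3.6001 10.0904] v=[-4.7566 -2.3520 2.6675]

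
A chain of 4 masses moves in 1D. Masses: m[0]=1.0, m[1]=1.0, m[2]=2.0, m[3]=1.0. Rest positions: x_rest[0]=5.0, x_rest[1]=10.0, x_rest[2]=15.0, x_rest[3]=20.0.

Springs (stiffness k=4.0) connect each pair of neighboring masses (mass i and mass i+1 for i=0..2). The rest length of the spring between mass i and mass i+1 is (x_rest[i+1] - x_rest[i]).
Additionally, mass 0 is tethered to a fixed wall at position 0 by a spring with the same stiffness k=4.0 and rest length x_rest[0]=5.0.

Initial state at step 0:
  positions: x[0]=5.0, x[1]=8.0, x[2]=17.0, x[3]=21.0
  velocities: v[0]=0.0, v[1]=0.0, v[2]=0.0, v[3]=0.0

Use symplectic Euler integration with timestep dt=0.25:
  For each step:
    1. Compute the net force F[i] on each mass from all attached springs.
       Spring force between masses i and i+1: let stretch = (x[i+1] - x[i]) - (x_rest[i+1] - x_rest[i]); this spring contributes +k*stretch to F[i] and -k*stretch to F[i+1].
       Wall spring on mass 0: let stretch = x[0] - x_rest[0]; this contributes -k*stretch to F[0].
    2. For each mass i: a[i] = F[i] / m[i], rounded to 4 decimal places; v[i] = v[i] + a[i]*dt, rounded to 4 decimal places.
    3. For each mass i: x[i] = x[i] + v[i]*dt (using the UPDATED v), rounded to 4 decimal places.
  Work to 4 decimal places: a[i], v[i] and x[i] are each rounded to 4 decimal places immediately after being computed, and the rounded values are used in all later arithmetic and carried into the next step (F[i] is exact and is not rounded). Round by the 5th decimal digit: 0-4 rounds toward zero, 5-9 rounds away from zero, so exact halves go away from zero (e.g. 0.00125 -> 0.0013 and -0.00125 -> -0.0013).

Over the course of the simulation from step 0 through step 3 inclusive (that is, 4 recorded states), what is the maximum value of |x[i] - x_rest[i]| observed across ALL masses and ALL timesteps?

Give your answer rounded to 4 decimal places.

Step 0: x=[5.0000 8.0000 17.0000 21.0000] v=[0.0000 0.0000 0.0000 0.0000]
Step 1: x=[4.5000 9.5000 16.3750 21.2500] v=[-2.0000 6.0000 -2.5000 1.0000]
Step 2: x=[4.1250 11.4688 15.5000 21.5313] v=[-1.5000 7.8750 -3.5000 1.1250]
Step 3: x=[4.5547 12.6094 14.8750 21.5547] v=[1.7188 4.5624 -2.5000 0.0937]
Max displacement = 2.6094

Answer: 2.6094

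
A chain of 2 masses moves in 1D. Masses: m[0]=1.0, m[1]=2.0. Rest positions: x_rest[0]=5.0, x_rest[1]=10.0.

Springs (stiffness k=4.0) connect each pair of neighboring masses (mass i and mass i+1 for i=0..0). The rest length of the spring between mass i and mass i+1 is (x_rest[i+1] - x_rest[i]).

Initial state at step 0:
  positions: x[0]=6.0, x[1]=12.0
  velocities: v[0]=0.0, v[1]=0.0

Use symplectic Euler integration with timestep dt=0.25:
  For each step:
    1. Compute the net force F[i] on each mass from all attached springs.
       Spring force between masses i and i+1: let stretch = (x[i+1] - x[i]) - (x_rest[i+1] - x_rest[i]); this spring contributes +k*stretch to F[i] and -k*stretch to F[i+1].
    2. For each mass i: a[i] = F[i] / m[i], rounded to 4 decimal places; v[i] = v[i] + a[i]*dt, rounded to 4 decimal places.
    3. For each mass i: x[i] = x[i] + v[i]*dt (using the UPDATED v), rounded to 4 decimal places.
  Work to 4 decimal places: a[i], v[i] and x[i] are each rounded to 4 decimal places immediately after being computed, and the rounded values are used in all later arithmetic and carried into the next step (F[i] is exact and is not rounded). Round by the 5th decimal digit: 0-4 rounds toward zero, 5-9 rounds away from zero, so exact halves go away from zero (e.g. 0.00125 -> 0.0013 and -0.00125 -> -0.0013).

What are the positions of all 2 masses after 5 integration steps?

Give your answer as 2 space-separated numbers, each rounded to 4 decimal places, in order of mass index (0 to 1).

Step 0: x=[6.0000 12.0000] v=[0.0000 0.0000]
Step 1: x=[6.2500 11.8750] v=[1.0000 -0.5000]
Step 2: x=[6.6563 11.6719] v=[1.6250 -0.8125]
Step 3: x=[7.0665 11.4668] v=[1.6406 -0.8203]
Step 4: x=[7.3267 11.3367] v=[1.0409 -0.5205]
Step 5: x=[7.3394 11.3303] v=[0.0509 -0.0255]

Answer: 7.3394 11.3303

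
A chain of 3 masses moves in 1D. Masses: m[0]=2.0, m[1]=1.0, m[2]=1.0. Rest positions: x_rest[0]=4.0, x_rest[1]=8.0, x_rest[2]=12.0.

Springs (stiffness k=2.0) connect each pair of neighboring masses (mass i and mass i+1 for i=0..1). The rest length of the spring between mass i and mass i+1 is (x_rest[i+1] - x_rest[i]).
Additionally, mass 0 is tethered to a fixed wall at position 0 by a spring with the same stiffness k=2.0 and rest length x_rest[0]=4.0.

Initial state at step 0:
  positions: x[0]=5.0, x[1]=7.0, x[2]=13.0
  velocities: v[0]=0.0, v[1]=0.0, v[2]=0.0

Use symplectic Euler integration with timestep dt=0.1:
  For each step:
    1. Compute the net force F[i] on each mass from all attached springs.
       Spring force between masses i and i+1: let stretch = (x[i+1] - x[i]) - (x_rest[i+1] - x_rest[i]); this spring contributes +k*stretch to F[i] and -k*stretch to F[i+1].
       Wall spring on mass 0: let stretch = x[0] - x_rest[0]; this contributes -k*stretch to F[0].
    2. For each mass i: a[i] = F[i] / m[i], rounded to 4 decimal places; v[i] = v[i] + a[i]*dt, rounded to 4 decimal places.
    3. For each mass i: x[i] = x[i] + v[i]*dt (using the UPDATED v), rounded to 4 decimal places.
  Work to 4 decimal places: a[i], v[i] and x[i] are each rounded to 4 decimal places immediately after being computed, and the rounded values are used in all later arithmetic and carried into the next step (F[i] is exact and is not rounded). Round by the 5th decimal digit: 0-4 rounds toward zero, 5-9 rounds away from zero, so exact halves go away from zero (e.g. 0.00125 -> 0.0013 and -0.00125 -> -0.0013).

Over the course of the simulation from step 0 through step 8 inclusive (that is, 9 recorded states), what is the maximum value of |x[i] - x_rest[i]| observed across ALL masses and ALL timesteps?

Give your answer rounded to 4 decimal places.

Step 0: x=[5.0000 7.0000 13.0000] v=[0.0000 0.0000 0.0000]
Step 1: x=[4.9700 7.0800 12.9600] v=[-0.3000 0.8000 -0.4000]
Step 2: x=[4.9114 7.2354 12.8824] v=[-0.5860 1.5540 -0.7760]
Step 3: x=[4.8269 7.4573 12.7719] v=[-0.8447 2.2186 -1.1054]
Step 4: x=[4.7205 7.7328 12.6351] v=[-1.0644 2.7554 -1.3683]
Step 5: x=[4.5970 8.0461 12.4802] v=[-1.2352 3.1334 -1.5488]
Step 6: x=[4.4620 8.3791 12.3166] v=[-1.3500 3.3304 -1.6356]
Step 7: x=[4.3216 8.7126 12.1543] v=[-1.4045 3.3345 -1.6231]
Step 8: x=[4.1818 9.0271 12.0032] v=[-1.3976 3.1446 -1.5114]
Max displacement = 1.0271

Answer: 1.0271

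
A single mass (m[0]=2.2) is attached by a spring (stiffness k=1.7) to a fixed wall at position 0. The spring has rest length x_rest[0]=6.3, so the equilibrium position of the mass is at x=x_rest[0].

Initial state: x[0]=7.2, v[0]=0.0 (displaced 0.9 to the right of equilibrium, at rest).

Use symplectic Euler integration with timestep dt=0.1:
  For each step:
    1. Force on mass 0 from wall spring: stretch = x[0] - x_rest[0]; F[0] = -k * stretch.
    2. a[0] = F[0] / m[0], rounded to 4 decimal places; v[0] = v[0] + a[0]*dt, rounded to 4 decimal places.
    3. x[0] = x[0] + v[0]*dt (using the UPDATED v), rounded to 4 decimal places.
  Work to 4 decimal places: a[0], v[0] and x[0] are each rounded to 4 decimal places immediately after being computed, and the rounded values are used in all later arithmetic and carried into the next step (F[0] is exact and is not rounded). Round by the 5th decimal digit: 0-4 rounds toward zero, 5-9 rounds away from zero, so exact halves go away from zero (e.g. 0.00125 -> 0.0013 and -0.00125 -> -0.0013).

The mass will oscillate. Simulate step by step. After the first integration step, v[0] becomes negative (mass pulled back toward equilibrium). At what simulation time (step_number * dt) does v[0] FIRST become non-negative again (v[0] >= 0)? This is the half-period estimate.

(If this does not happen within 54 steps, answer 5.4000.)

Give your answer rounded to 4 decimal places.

Step 0: x=[7.2000] v=[0.0000]
Step 1: x=[7.1930] v=[-0.0696]
Step 2: x=[7.1791] v=[-0.1386]
Step 3: x=[7.1585] v=[-0.2065]
Step 4: x=[7.1312] v=[-0.2728]
Step 5: x=[7.0975] v=[-0.3370]
Step 6: x=[7.0576] v=[-0.3986]
Step 7: x=[7.0119] v=[-0.4571]
Step 8: x=[6.9607] v=[-0.5121]
Step 9: x=[6.9044] v=[-0.5632]
Step 10: x=[6.8434] v=[-0.6099]
Step 11: x=[6.7782] v=[-0.6519]
Step 12: x=[6.7093] v=[-0.6889]
Step 13: x=[6.6373] v=[-0.7205]
Step 14: x=[6.5626] v=[-0.7466]
Step 15: x=[6.4859] v=[-0.7669]
Step 16: x=[6.4078] v=[-0.7813]
Step 17: x=[6.3288] v=[-0.7896]
Step 18: x=[6.2496] v=[-0.7918]
Step 19: x=[6.1708] v=[-0.7879]
Step 20: x=[6.0930] v=[-0.7779]
Step 21: x=[6.0168] v=[-0.7619]
Step 22: x=[5.9428] v=[-0.7400]
Step 23: x=[5.8716] v=[-0.7124]
Step 24: x=[5.8037] v=[-0.6793]
Step 25: x=[5.7396] v=[-0.6410]
Step 26: x=[5.6798] v=[-0.5977]
Step 27: x=[5.6248] v=[-0.5498]
Step 28: x=[5.5750] v=[-0.4976]
Step 29: x=[5.5308] v=[-0.4416]
Step 30: x=[5.4926] v=[-0.3822]
Step 31: x=[5.4606] v=[-0.3198]
Step 32: x=[5.4351] v=[-0.2549]
Step 33: x=[5.4163] v=[-0.1881]
Step 34: x=[5.4043] v=[-0.1198]
Step 35: x=[5.3992] v=[-0.0506]
Step 36: x=[5.4011] v=[0.0190]
First v>=0 after going negative at step 36, time=3.6000

Answer: 3.6000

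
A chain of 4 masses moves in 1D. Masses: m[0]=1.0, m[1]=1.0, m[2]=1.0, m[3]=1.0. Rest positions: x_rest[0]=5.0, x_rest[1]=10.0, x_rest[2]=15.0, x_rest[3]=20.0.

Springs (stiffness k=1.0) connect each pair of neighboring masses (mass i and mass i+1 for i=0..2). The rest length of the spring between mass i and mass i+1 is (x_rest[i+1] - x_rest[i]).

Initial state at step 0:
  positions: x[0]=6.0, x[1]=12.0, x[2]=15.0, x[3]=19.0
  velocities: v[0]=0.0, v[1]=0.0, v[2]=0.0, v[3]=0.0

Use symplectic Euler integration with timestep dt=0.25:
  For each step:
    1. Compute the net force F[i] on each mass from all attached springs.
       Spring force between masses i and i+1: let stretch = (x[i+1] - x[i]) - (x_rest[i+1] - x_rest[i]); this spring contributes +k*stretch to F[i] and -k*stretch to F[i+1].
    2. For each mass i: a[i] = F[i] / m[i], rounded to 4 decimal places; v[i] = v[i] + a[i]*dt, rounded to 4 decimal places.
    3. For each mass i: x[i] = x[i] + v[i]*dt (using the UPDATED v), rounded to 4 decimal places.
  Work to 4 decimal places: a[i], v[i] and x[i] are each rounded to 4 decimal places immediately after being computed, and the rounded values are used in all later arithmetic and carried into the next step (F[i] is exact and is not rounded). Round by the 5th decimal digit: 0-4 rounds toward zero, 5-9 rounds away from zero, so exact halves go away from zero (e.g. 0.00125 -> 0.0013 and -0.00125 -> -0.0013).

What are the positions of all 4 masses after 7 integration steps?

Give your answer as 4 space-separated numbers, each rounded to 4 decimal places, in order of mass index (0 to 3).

Answer: 6.3126 9.6333 15.4636 20.5906

Derivation:
Step 0: x=[6.0000 12.0000 15.0000 19.0000] v=[0.0000 0.0000 0.0000 0.0000]
Step 1: x=[6.0625 11.8125 15.0625 19.0625] v=[0.2500 -0.7500 0.2500 0.2500]
Step 2: x=[6.1719 11.4688 15.1719 19.1875] v=[0.4375 -1.3750 0.4375 0.5000]
Step 3: x=[6.2998 11.0254 15.3008 19.3740] v=[0.5117 -1.7735 0.5156 0.7461]
Step 4: x=[6.4106 10.5539 15.4171 19.6185] v=[0.4431 -1.8861 0.4651 0.9778]
Step 5: x=[6.4678 10.1274 15.4920 19.9129] v=[0.2289 -1.7061 0.2997 1.1775]
Step 6: x=[6.4413 9.8074 15.5080 20.2435] v=[-0.1062 -1.2799 0.0638 1.3223]
Step 7: x=[6.3126 9.6333 15.4636 20.5906] v=[-0.5147 -0.6963 -0.1775 1.3884]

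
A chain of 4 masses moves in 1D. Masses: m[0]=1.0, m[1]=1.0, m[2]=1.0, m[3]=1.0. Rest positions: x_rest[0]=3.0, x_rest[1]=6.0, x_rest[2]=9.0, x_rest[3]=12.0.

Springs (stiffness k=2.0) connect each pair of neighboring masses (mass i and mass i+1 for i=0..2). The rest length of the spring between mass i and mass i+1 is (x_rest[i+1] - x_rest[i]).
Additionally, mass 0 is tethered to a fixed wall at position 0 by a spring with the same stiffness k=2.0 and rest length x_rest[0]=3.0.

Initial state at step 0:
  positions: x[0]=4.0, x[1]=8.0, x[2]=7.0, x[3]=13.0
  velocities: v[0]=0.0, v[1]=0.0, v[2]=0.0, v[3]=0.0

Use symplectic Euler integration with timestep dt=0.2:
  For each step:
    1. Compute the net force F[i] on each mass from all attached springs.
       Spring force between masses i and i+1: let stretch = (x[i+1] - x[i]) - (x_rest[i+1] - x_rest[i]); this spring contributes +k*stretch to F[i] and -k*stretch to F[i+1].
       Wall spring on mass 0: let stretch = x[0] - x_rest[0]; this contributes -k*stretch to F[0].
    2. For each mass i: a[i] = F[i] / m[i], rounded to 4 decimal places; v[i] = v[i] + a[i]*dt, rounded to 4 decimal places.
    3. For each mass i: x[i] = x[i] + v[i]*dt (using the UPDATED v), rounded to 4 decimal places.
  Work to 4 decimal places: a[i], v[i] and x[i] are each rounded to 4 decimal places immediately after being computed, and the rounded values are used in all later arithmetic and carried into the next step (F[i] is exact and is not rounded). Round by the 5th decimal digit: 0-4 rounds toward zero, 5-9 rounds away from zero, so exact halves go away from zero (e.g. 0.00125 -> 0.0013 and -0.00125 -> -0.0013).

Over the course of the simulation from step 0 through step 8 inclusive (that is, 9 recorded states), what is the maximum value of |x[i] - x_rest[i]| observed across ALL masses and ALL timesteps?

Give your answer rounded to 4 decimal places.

Answer: 2.5523

Derivation:
Step 0: x=[4.0000 8.0000 7.0000 13.0000] v=[0.0000 0.0000 0.0000 0.0000]
Step 1: x=[4.0000 7.6000 7.5600 12.7600] v=[0.0000 -2.0000 2.8000 -1.2000]
Step 2: x=[3.9680 6.9088 8.5392 12.3440] v=[-0.1600 -3.4560 4.8960 -2.0800]
Step 3: x=[3.8538 6.1128 9.6924 11.8636] v=[-0.5709 -3.9802 5.7658 -2.4019]
Step 4: x=[3.6120 5.4224 10.7329 11.4495] v=[-1.2088 -3.4520 5.2024 -2.0704]
Step 5: x=[3.2261 5.0120 11.4059 11.2181] v=[-1.9294 -2.0520 3.3648 -1.1570]
Step 6: x=[2.7250 4.9702 11.5523 11.2417] v=[-2.5055 -0.2088 0.7321 0.1181]
Step 7: x=[2.1855 5.2754 11.1473 11.5302] v=[-2.6974 1.5260 -2.0250 1.4423]
Step 8: x=[1.7184 5.8032 10.3032 12.0280] v=[-2.3356 2.6388 -4.2206 2.4891]
Max displacement = 2.5523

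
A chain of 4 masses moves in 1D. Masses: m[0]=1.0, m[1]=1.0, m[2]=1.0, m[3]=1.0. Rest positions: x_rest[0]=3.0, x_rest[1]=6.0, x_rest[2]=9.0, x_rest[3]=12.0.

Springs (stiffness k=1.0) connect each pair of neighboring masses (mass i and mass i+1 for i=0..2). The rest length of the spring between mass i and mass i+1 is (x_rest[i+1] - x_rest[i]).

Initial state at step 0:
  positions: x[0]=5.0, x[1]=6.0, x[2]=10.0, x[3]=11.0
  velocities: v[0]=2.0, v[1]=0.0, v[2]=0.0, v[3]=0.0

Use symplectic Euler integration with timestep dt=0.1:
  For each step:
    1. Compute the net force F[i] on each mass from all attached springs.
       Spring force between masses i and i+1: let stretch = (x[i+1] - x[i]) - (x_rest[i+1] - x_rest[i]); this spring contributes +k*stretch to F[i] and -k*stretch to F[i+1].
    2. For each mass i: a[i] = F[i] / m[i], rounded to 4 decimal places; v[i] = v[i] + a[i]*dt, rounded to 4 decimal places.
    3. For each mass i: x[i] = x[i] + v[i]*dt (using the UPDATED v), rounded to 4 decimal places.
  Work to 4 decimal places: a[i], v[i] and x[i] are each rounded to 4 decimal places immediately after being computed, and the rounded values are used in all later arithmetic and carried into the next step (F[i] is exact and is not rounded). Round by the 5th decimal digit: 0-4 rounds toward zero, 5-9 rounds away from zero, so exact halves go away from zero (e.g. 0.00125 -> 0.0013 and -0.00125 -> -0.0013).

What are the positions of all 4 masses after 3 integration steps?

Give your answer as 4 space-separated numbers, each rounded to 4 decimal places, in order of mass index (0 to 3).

Answer: 5.4745 6.1825 9.8255 11.1175

Derivation:
Step 0: x=[5.0000 6.0000 10.0000 11.0000] v=[2.0000 0.0000 0.0000 0.0000]
Step 1: x=[5.1800 6.0300 9.9700 11.0200] v=[1.8000 0.3000 -0.3000 0.2000]
Step 2: x=[5.3385 6.0909 9.9111 11.0595] v=[1.5850 0.6090 -0.5890 0.3950]
Step 3: x=[5.4745 6.1825 9.8255 11.1175] v=[1.3602 0.9158 -0.8562 0.5802]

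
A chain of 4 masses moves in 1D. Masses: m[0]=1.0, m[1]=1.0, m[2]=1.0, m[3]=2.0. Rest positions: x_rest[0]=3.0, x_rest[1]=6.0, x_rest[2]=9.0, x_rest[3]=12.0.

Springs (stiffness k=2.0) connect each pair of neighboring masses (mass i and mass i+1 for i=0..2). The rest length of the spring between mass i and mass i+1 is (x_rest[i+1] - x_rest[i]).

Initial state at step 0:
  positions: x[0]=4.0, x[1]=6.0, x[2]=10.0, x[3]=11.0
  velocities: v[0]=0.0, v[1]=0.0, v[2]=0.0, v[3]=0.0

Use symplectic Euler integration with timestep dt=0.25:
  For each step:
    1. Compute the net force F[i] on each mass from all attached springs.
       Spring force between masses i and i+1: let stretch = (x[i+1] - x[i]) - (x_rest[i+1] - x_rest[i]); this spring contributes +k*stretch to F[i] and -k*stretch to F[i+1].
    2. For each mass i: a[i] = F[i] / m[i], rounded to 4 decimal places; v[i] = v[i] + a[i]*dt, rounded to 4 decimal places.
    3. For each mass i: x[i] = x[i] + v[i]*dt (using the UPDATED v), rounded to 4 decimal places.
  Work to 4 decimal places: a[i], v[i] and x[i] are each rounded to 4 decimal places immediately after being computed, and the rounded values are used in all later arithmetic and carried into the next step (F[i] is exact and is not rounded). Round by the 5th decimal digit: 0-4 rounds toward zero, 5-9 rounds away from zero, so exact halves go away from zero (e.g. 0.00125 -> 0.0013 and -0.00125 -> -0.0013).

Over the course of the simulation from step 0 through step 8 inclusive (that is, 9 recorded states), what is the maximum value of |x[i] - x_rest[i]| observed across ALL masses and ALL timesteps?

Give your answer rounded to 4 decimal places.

Step 0: x=[4.0000 6.0000 10.0000 11.0000] v=[0.0000 0.0000 0.0000 0.0000]
Step 1: x=[3.8750 6.2500 9.6250 11.1250] v=[-0.5000 1.0000 -1.5000 0.5000]
Step 2: x=[3.6719 6.6250 9.0156 11.3438] v=[-0.8125 1.5000 -2.4375 0.8750]
Step 3: x=[3.4629 6.9297 8.3984 11.6046] v=[-0.8360 1.2188 -2.4687 1.0430]
Step 4: x=[3.3123 6.9847 7.9984 11.8525] v=[-0.6026 0.2198 -1.6000 0.9915]
Step 5: x=[3.2457 6.7073 7.9535 12.0470] v=[-0.2664 -1.1096 -0.1798 0.7780]
Step 6: x=[3.2368 6.1530 8.2645 12.1732] v=[-0.0356 -2.2173 1.2439 0.5046]
Step 7: x=[3.2174 5.4981 8.8001 12.2426] v=[-0.0775 -2.6197 2.1425 0.2774]
Step 8: x=[3.1081 4.9708 9.3533 12.2843] v=[-0.4372 -2.1091 2.2128 0.1668]
Max displacement = 1.0465

Answer: 1.0465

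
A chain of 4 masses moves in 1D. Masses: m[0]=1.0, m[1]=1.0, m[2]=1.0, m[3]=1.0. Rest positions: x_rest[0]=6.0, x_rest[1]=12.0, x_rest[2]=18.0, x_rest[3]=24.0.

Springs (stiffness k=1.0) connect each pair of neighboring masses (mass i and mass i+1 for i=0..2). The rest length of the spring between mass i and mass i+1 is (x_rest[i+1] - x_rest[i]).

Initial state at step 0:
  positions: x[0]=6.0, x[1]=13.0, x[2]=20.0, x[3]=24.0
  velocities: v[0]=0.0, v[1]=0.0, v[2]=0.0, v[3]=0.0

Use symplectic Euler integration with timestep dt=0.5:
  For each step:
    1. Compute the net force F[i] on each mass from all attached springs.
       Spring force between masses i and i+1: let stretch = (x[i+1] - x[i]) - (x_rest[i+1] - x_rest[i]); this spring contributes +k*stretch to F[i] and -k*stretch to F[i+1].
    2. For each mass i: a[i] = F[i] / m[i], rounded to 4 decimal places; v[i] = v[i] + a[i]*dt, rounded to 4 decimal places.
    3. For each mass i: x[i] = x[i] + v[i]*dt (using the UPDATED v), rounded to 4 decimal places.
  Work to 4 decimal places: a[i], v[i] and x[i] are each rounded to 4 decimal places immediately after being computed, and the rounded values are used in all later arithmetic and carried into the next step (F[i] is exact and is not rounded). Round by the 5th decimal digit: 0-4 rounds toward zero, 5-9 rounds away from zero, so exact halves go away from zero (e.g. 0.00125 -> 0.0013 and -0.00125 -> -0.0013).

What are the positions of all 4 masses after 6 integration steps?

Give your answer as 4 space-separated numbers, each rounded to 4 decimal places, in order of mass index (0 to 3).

Step 0: x=[6.0000 13.0000 20.0000 24.0000] v=[0.0000 0.0000 0.0000 0.0000]
Step 1: x=[6.2500 13.0000 19.2500 24.5000] v=[0.5000 0.0000 -1.5000 1.0000]
Step 2: x=[6.6875 12.8750 18.2500 25.1875] v=[0.8750 -0.2500 -2.0000 1.3750]
Step 3: x=[7.1719 12.5469 17.6406 25.6407] v=[0.9688 -0.6563 -1.2188 0.9063]
Step 4: x=[7.5001 12.1484 17.7578 25.5938] v=[0.6563 -0.7970 0.2344 -0.0938]
Step 5: x=[7.4903 11.9902 18.4317 25.0879] v=[-0.0196 -0.3165 1.3477 -1.0118]
Step 6: x=[7.1055 12.3174 19.1593 24.4180] v=[-0.7697 0.6543 1.4551 -1.3399]

Answer: 7.1055 12.3174 19.1593 24.4180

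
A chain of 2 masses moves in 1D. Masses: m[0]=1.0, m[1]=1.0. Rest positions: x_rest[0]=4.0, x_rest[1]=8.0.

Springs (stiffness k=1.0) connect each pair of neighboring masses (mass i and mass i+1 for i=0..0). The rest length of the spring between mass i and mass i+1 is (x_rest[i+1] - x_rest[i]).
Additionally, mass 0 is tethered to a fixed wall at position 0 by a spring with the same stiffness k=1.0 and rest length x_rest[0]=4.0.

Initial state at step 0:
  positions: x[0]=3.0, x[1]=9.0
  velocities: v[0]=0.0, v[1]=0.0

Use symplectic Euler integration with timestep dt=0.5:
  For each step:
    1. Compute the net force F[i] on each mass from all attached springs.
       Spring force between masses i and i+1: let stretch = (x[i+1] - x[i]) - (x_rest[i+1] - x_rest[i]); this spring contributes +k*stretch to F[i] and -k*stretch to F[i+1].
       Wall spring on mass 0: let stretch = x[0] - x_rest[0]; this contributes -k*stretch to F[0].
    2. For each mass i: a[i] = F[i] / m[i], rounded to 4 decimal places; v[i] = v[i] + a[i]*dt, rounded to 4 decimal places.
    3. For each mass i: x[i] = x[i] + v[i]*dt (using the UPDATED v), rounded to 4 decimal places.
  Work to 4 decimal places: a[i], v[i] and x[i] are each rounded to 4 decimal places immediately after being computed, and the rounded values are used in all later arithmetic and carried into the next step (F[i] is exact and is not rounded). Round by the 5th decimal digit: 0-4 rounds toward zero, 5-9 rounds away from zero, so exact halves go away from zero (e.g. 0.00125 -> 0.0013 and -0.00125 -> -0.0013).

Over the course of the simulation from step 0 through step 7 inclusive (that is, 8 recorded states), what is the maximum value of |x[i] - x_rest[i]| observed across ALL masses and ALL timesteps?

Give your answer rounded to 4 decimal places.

Step 0: x=[3.0000 9.0000] v=[0.0000 0.0000]
Step 1: x=[3.7500 8.5000] v=[1.5000 -1.0000]
Step 2: x=[4.7500 7.8125] v=[2.0000 -1.3750]
Step 3: x=[5.3282 7.3594] v=[1.1563 -0.9063]
Step 4: x=[5.0821 7.3985] v=[-0.4922 0.0781]
Step 5: x=[4.1446 7.8585] v=[-1.8751 0.9199]
Step 6: x=[3.0994 8.3900] v=[-2.0905 1.0630]
Step 7: x=[2.6020 8.5989] v=[-0.9949 0.4177]
Max displacement = 1.3980

Answer: 1.3980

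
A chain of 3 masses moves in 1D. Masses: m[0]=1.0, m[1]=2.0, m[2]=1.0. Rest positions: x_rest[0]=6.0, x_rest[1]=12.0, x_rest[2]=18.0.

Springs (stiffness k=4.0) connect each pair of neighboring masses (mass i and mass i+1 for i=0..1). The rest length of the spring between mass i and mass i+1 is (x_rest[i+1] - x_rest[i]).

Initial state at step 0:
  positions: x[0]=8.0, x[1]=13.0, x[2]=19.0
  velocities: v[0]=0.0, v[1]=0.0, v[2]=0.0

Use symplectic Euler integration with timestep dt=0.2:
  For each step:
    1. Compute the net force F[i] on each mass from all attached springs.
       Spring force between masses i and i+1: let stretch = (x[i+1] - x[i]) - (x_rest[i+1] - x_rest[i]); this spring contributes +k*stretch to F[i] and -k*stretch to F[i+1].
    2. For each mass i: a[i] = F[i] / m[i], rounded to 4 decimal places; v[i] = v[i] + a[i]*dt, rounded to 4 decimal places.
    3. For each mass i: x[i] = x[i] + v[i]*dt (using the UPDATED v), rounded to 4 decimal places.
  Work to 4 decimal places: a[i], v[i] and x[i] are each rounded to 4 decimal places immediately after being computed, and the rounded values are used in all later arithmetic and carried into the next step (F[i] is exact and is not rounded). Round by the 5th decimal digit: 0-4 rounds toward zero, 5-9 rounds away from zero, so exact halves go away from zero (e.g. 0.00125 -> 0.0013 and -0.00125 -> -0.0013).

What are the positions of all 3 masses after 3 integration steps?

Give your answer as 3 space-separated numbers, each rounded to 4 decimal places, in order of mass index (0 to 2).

Answer: 7.2218 13.3602 19.0579

Derivation:
Step 0: x=[8.0000 13.0000 19.0000] v=[0.0000 0.0000 0.0000]
Step 1: x=[7.8400 13.0800 19.0000] v=[-0.8000 0.4000 0.0000]
Step 2: x=[7.5584 13.2144 19.0128] v=[-1.4080 0.6720 0.0640]
Step 3: x=[7.2218 13.3602 19.0579] v=[-1.6832 0.7290 0.2253]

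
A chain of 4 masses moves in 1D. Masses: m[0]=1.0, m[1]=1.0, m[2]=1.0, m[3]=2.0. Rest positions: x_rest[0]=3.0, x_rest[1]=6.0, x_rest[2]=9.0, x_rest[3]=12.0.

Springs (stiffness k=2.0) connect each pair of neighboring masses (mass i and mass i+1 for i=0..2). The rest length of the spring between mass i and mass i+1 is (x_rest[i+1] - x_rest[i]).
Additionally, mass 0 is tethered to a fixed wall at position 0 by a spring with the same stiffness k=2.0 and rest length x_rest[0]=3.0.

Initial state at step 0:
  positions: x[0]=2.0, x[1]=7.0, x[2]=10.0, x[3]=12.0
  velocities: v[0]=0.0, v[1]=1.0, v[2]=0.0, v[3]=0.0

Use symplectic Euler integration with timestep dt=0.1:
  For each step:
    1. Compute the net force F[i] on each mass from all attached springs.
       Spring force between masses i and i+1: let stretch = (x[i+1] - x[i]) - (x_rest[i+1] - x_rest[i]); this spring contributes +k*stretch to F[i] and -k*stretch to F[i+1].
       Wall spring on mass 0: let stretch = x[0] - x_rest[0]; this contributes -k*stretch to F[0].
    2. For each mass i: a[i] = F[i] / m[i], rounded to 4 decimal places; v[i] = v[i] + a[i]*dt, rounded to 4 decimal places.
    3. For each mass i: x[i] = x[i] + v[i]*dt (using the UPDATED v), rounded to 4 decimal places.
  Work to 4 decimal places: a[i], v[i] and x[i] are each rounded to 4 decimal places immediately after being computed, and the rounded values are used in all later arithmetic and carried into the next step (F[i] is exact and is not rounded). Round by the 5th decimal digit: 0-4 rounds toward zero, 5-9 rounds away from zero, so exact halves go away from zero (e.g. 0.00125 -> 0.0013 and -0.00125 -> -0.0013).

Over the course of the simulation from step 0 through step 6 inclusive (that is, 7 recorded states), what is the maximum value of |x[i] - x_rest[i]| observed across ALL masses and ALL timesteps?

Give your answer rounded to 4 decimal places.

Step 0: x=[2.0000 7.0000 10.0000 12.0000] v=[0.0000 1.0000 0.0000 0.0000]
Step 1: x=[2.0600 7.0600 9.9800 12.0100] v=[0.6000 0.6000 -0.2000 0.1000]
Step 2: x=[2.1788 7.0784 9.9422 12.0297] v=[1.1880 0.1840 -0.3780 0.1970]
Step 3: x=[2.3520 7.0561 9.8889 12.0585] v=[1.7322 -0.2232 -0.5333 0.2883]
Step 4: x=[2.5723 6.9964 9.8223 12.0956] v=[2.2026 -0.5975 -0.6659 0.3713]
Step 5: x=[2.8296 6.9047 9.7447 12.1400] v=[2.5730 -0.9171 -0.7764 0.4440]
Step 6: x=[3.1118 6.7883 9.6582 12.1905] v=[2.8221 -1.1641 -0.8653 0.5045]
Max displacement = 1.0784

Answer: 1.0784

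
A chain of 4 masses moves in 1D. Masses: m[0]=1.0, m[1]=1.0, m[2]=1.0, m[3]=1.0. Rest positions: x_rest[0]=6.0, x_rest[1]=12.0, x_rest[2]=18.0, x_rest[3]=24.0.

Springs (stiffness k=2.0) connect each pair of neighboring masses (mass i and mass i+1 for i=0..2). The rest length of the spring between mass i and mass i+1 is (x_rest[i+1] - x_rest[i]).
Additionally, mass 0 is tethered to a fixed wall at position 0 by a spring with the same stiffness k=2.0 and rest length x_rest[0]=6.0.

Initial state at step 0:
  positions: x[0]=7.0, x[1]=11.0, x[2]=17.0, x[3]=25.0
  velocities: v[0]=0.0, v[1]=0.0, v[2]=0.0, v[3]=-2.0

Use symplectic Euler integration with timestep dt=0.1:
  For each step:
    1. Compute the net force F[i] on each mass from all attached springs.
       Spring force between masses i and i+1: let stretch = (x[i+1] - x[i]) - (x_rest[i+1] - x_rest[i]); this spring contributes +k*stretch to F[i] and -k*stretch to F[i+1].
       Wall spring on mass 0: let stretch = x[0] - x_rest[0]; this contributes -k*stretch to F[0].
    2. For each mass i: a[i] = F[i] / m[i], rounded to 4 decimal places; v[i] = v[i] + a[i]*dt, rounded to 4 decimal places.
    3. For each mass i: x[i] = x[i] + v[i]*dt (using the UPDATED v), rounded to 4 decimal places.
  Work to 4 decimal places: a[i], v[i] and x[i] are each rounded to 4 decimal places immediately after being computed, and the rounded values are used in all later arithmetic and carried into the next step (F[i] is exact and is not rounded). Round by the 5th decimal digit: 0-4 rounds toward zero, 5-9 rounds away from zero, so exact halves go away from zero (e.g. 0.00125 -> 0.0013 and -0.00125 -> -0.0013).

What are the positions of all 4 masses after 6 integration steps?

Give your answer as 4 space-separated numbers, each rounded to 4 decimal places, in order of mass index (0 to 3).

Step 0: x=[7.0000 11.0000 17.0000 25.0000] v=[0.0000 0.0000 0.0000 -2.0000]
Step 1: x=[6.9400 11.0400 17.0400 24.7600] v=[-0.6000 0.4000 0.4000 -2.4000]
Step 2: x=[6.8232 11.1180 17.1144 24.4856] v=[-1.1680 0.7800 0.7440 -2.7440]
Step 3: x=[6.6558 11.2300 17.2163 24.1838] v=[-1.6737 1.1203 1.0190 -3.0182]
Step 4: x=[6.4468 11.3703 17.3378 23.8626] v=[-2.0900 1.4027 1.2152 -3.2117]
Step 5: x=[6.2073 11.5315 17.4705 23.5309] v=[-2.3947 1.6115 1.3267 -3.3167]
Step 6: x=[5.9502 11.7050 17.6056 23.1980] v=[-2.5713 1.7345 1.3510 -3.3288]

Answer: 5.9502 11.7050 17.6056 23.1980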